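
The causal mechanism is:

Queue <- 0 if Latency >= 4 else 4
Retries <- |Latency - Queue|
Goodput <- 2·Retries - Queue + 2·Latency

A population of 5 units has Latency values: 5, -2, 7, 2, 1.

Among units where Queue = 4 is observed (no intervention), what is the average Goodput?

Observing Queue=4 restricts to units where Queue's equation naturally yields 4: Latency ∈ {-2, 2, 1}. In that subpopulation Goodput = 4, 4, 4, mean 4.

4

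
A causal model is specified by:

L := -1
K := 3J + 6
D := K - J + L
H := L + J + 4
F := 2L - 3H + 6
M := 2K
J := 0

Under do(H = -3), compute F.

13

The intervention breaks the incoming arrows to H: H := L + J + 4 no longer applies, and H = -3.
F = 2L - 3H + 6  [with L=-1, H=-3]  = 13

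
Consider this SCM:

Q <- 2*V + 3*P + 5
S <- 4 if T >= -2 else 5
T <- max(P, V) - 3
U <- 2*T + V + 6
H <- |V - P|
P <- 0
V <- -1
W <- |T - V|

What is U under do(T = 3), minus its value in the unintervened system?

12

The intervention breaks the incoming arrows to T: T <- max(P, V) - 3 no longer applies, and T = 3.
U = 2*T + V + 6  [with T=3, V=-1]  = 11
Without intervention: T = max(P, V) - 3  [with P=0, V=-1]  = -3; U = 2*T + V + 6  [with T=-3, V=-1]  = -1.
Change = 11 − (-1) = 12.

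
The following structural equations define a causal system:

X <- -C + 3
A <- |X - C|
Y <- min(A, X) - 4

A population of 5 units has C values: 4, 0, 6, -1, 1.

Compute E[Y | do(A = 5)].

The intervention sets A=5 in all 5 units regardless of C. Recomputing Y per unit gives -5, -1, -7, 0, -2; average -3.

-3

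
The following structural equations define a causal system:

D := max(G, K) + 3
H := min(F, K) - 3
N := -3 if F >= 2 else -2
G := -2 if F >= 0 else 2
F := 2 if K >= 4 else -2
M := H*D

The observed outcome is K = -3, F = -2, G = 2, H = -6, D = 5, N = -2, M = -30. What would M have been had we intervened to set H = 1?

5

The intervention breaks the incoming arrows to H: H := min(F, K) - 3 no longer applies, and H = 1.
F = 2 if K >= 4 else -2  [with K=-3]  = -2
G = -2 if F >= 0 else 2  [with F=-2]  = 2
D = max(G, K) + 3  [with G=2, K=-3]  = 5
M = H*D  [with H=1, D=5]  = 5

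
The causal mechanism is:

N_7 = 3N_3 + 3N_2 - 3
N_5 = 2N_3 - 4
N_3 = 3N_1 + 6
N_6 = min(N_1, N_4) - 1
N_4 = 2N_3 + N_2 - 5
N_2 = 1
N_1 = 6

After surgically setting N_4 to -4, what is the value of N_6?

Under do(N_4=-4), the mechanism N_4 = 2N_3 + N_2 - 5 is discarded; N_4 is fixed at -4.
N_6 = min(N_1, N_4) - 1  [with N_1=6, N_4=-4]  = -5

-5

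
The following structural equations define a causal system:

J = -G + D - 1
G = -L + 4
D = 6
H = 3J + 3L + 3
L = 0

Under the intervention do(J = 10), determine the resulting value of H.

33

Intervening sets J = 10 and removes its equation (J = -G + D - 1).
H = 3J + 3L + 3  [with J=10, L=0]  = 33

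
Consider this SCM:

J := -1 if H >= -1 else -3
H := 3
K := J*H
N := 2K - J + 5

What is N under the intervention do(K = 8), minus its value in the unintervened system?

The intervention breaks the incoming arrows to K: K := J*H no longer applies, and K = 8.
J = -1 if H >= -1 else -3  [with H=3]  = -1
N = 2K - J + 5  [with K=8, J=-1]  = 22
Without intervention: J = -1 if H >= -1 else -3  [with H=3]  = -1; K = J*H  [with J=-1, H=3]  = -3; N = 2K - J + 5  [with K=-3, J=-1]  = 0.
Change = 22 − 0 = 22.

22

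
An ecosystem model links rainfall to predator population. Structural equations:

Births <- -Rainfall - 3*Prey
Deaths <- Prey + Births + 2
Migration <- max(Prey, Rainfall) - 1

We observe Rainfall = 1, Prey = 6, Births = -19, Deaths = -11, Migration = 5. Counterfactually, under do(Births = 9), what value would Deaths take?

The intervention breaks the incoming arrows to Births: Births <- -Rainfall - 3*Prey no longer applies, and Births = 9.
Deaths = Prey + Births + 2  [with Prey=6, Births=9]  = 17

17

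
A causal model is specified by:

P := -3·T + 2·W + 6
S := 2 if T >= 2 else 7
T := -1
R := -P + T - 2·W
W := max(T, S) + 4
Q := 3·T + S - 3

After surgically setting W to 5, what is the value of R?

-30

The intervention breaks the incoming arrows to W: W := max(T, S) + 4 no longer applies, and W = 5.
P = -3·T + 2·W + 6  [with T=-1, W=5]  = 19
R = -P + T - 2·W  [with P=19, T=-1, W=5]  = -30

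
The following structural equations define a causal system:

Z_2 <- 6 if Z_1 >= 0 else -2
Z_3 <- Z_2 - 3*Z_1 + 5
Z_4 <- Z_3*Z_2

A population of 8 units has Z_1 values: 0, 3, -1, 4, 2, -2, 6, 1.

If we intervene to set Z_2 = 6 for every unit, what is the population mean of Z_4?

36.75

Every unit gets Z_2=6 under the intervention. Z_4 values become 66, 12, 84, -6, 30, 102, -42, 48; E[Z_4|do(Z_2=6)] = 36.75.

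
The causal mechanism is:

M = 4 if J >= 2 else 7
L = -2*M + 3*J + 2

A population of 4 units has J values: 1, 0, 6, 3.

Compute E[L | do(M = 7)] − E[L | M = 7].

Every unit gets M=7 under the intervention. L values become -9, -12, 6, -3; E[L|do(M=7)] = -4.5.
Conditioning on M=7 selects the 2 unit(s) with J ∈ {1, 0}. Their L values: -9, -12. Mean = -10.5.
Difference = -4.5 − (-10.5) = 6.

6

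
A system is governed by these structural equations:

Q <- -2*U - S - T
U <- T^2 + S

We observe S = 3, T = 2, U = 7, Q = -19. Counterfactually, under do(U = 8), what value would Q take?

The intervention breaks the incoming arrows to U: U <- T^2 + S no longer applies, and U = 8.
Q = -2*U - S - T  [with U=8, S=3, T=2]  = -21

-21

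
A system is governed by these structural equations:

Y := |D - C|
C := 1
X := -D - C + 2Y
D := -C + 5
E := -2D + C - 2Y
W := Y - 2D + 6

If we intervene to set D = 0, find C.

1

Under do(D=0), the mechanism D := -C + 5 is discarded; D is fixed at 0.
C is not downstream of the intervention, so its value is determined by the original equations.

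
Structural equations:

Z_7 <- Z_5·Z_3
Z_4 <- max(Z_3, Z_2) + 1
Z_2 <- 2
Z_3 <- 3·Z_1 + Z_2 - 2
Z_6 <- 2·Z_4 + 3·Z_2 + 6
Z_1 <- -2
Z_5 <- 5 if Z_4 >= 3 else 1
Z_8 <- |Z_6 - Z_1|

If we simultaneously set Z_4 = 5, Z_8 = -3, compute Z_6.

The joint intervention fixes Z_4 = 5, Z_8 = -3, removing each variable's own equation.
Z_6 = 2·Z_4 + 3·Z_2 + 6  [with Z_4=5, Z_2=2]  = 22

22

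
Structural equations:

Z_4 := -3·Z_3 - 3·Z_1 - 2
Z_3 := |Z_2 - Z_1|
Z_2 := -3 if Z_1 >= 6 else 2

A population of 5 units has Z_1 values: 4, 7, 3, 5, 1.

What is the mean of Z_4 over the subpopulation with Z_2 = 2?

-17

Observing Z_2=2 restricts to units where Z_2's equation naturally yields 2: Z_1 ∈ {4, 3, 5, 1}. In that subpopulation Z_4 = -20, -14, -26, -8, mean -17.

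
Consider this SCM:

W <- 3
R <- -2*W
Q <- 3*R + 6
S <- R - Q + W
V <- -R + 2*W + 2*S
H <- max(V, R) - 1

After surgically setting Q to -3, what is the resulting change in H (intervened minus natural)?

The intervention breaks the incoming arrows to Q: Q <- 3*R + 6 no longer applies, and Q = -3.
R = -2*W  [with W=3]  = -6
S = R - Q + W  [with R=-6, Q=-3, W=3]  = 0
V = -R + 2*W + 2*S  [with R=-6, W=3, S=0]  = 12
H = max(V, R) - 1  [with V=12, R=-6]  = 11
Without intervention: R = -2*W  [with W=3]  = -6; Q = 3*R + 6  [with R=-6]  = -12; S = R - Q + W  [with R=-6, Q=-12, W=3]  = 9; V = -R + 2*W + 2*S  [with R=-6, W=3, S=9]  = 30; H = max(V, R) - 1  [with V=30, R=-6]  = 29.
Change = 11 − 29 = -18.

-18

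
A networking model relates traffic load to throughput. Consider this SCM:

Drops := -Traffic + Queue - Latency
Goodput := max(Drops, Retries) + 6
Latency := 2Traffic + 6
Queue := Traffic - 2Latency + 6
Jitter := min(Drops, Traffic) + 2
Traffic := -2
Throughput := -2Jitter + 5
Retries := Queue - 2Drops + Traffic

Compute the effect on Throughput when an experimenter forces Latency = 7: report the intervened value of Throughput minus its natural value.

Under do(Latency=7), the mechanism Latency := 2Traffic + 6 is discarded; Latency is fixed at 7.
Queue = Traffic - 2Latency + 6  [with Traffic=-2, Latency=7]  = -10
Drops = -Traffic + Queue - Latency  [with Traffic=-2, Queue=-10, Latency=7]  = -15
Jitter = min(Drops, Traffic) + 2  [with Drops=-15, Traffic=-2]  = -13
Throughput = -2Jitter + 5  [with Jitter=-13]  = 31
Without intervention: Latency = 2Traffic + 6  [with Traffic=-2]  = 2; Queue = Traffic - 2Latency + 6  [with Traffic=-2, Latency=2]  = 0; Drops = -Traffic + Queue - Latency  [with Traffic=-2, Queue=0, Latency=2]  = 0; Jitter = min(Drops, Traffic) + 2  [with Drops=0, Traffic=-2]  = 0; Throughput = -2Jitter + 5  [with Jitter=0]  = 5.
Change = 31 − 5 = 26.

26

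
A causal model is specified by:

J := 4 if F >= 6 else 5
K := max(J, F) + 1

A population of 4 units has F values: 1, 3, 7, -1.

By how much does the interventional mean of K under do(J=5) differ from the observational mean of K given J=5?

0.5

Every unit gets J=5 under the intervention. K values become 6, 6, 8, 6; E[K|do(J=5)] = 6.5.
Observing J=5 restricts to units where J's equation naturally yields 5: F ∈ {1, 3, -1}. In that subpopulation K = 6, 6, 6, mean 6.
Difference = 6.5 − 6 = 0.5.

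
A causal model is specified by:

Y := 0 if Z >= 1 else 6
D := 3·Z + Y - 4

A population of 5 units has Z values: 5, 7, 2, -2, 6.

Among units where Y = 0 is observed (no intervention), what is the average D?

E[D|Y=0] averages over only the 4 units with Y=0 (Z = 5, 7, 2, 6): D = 11, 17, 2, 14, mean 11.

11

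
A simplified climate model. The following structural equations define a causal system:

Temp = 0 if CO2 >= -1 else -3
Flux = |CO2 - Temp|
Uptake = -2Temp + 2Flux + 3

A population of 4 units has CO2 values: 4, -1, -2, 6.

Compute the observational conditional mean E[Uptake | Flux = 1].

Observing Flux=1 restricts to units where Flux's equation naturally yields 1: CO2 ∈ {-1, -2}. In that subpopulation Uptake = 5, 11, mean 8.

8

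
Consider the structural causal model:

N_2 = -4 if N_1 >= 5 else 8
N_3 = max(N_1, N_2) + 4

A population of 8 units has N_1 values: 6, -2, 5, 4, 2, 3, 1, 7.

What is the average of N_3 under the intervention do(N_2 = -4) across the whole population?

7.25

do(N_2=-4) breaks N_2's dependence on N_1. With N_2=-4 fixed, N_3 across the units is 10, 2, 9, 8, 6, 7, 5, 11, mean 7.25.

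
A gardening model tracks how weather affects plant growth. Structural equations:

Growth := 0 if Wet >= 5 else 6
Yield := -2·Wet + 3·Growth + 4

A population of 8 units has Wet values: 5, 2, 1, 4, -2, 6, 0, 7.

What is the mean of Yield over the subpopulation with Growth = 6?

20

E[Yield|Growth=6] averages over only the 5 units with Growth=6 (Wet = 2, 1, 4, -2, 0): Yield = 18, 20, 14, 26, 22, mean 20.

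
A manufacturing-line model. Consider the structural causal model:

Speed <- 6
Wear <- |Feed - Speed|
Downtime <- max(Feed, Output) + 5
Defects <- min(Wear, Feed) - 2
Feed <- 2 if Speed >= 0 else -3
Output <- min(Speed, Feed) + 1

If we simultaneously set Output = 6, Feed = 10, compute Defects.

2

Setting Output = 6, Feed = 10 by intervention discards those variables' equations.
Wear = |Feed - Speed|  [with Feed=10, Speed=6]  = 4
Defects = min(Wear, Feed) - 2  [with Wear=4, Feed=10]  = 2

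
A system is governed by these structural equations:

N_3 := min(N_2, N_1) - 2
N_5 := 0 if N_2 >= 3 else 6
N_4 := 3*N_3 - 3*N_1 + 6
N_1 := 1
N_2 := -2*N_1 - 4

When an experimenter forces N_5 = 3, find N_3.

do(N_5=3) replaces the equation N_5 := 0 if N_2 >= 3 else 6 with the constant N_5 = 3.
N_3 is not downstream of the intervention, so its value is determined by the original equations.
N_2 = -2*N_1 - 4  [with N_1=1]  = -6
N_3 = min(N_2, N_1) - 2  [with N_2=-6, N_1=1]  = -8

-8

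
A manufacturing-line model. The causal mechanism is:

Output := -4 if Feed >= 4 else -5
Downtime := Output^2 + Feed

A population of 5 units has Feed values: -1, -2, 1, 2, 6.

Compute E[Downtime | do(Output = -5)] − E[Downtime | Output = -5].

1.2

do(Output=-5) breaks Output's dependence on Feed. With Output=-5 fixed, Downtime across the units is 24, 23, 26, 27, 31, mean 26.2.
Observing Output=-5 restricts to units where Output's equation naturally yields -5: Feed ∈ {-1, -2, 1, 2}. In that subpopulation Downtime = 24, 23, 26, 27, mean 25.
Difference = 26.2 − 25 = 1.2.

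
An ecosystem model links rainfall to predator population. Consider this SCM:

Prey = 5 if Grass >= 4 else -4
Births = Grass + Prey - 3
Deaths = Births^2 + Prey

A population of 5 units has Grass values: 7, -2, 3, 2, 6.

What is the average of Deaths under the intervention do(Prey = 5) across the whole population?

do(Prey=5) breaks Prey's dependence on Grass. With Prey=5 fixed, Deaths across the units is 86, 5, 30, 21, 69, mean 42.2.

42.2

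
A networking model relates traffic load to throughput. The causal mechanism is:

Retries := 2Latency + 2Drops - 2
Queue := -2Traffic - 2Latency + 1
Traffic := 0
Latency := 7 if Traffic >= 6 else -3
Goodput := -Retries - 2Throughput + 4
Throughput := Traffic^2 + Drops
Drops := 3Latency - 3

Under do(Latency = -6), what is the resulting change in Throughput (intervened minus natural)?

Under do(Latency=-6), the mechanism Latency := 7 if Traffic >= 6 else -3 is discarded; Latency is fixed at -6.
Drops = 3Latency - 3  [with Latency=-6]  = -21
Throughput = Traffic^2 + Drops  [with Traffic=0, Drops=-21]  = -21
Without intervention: Latency = 7 if Traffic >= 6 else -3  [with Traffic=0]  = -3; Drops = 3Latency - 3  [with Latency=-3]  = -12; Throughput = Traffic^2 + Drops  [with Traffic=0, Drops=-12]  = -12.
Change = -21 − (-12) = -9.

-9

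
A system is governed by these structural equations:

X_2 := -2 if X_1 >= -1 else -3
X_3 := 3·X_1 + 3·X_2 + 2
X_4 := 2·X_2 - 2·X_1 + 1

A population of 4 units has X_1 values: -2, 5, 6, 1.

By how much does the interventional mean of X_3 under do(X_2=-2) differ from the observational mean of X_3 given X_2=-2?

The intervention sets X_2=-2 in all 4 units regardless of X_1. Recomputing X_3 per unit gives -10, 11, 14, -1; average 3.5.
Conditioning on X_2=-2 selects the 3 unit(s) with X_1 ∈ {5, 6, 1}. Their X_3 values: 11, 14, -1. Mean = 8.
Difference = 3.5 − 8 = -4.5.

-4.5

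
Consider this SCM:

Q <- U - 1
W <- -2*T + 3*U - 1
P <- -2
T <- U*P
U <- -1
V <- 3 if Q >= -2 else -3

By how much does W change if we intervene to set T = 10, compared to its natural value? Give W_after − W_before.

-16

do(T=10) replaces the equation T <- U*P with the constant T = 10.
W = -2*T + 3*U - 1  [with T=10, U=-1]  = -24
Without intervention: T = U*P  [with U=-1, P=-2]  = 2; W = -2*T + 3*U - 1  [with T=2, U=-1]  = -8.
Change = -24 − (-8) = -16.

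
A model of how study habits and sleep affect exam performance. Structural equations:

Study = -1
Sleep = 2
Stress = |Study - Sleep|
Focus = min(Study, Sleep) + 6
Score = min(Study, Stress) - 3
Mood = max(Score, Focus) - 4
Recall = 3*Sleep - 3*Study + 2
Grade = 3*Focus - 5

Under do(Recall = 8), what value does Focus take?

5

Under do(Recall=8), the mechanism Recall = 3*Sleep - 3*Study + 2 is discarded; Recall is fixed at 8.
Since Focus is not a descendant of the intervened variable, it is unaffected.
Focus = min(Study, Sleep) + 6  [with Study=-1, Sleep=2]  = 5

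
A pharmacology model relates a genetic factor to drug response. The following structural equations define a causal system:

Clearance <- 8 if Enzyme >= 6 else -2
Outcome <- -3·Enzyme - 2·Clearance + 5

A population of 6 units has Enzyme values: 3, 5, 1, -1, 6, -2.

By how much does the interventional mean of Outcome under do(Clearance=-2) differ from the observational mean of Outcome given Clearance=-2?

-2.4

The intervention sets Clearance=-2 in all 6 units regardless of Enzyme. Recomputing Outcome per unit gives 0, -6, 6, 12, -9, 15; average 3.
E[Outcome|Clearance=-2] averages over only the 5 units with Clearance=-2 (Enzyme = 3, 5, 1, -1, -2): Outcome = 0, -6, 6, 12, 15, mean 5.4.
Difference = 3 − 5.4 = -2.4.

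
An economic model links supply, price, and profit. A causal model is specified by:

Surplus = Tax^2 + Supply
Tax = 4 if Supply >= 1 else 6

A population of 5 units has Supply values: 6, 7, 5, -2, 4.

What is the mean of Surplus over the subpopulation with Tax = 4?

Conditioning on Tax=4 selects the 4 unit(s) with Supply ∈ {6, 7, 5, 4}. Their Surplus values: 22, 23, 21, 20. Mean = 21.5.

21.5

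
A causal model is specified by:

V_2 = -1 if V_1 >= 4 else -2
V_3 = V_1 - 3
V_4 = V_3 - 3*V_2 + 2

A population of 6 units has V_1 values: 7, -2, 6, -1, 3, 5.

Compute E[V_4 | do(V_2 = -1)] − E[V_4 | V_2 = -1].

The intervention sets V_2=-1 in all 6 units regardless of V_1. Recomputing V_4 per unit gives 9, 0, 8, 1, 5, 7; average 5.
Observing V_2=-1 restricts to units where V_2's equation naturally yields -1: V_1 ∈ {7, 6, 5}. In that subpopulation V_4 = 9, 8, 7, mean 8.
Difference = 5 − 8 = -3.

-3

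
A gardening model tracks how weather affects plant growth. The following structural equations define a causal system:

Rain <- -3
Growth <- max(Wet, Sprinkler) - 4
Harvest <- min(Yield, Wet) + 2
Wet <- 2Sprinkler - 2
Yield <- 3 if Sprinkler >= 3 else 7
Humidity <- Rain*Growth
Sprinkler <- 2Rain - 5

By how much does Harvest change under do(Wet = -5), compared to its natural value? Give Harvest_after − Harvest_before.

The intervention breaks the incoming arrows to Wet: Wet <- 2Sprinkler - 2 no longer applies, and Wet = -5.
Sprinkler = 2Rain - 5  [with Rain=-3]  = -11
Yield = 3 if Sprinkler >= 3 else 7  [with Sprinkler=-11]  = 7
Harvest = min(Yield, Wet) + 2  [with Yield=7, Wet=-5]  = -3
Without intervention: Sprinkler = 2Rain - 5  [with Rain=-3]  = -11; Wet = 2Sprinkler - 2  [with Sprinkler=-11]  = -24; Yield = 3 if Sprinkler >= 3 else 7  [with Sprinkler=-11]  = 7; Harvest = min(Yield, Wet) + 2  [with Yield=7, Wet=-24]  = -22.
Change = -3 − (-22) = 19.

19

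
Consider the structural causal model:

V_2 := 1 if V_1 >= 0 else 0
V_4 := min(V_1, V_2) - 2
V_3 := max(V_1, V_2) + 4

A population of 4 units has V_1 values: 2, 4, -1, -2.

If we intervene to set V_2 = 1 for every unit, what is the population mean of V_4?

Under do(V_2=1), V_2's equation is replaced by V_2=1 for every unit. Per-unit V_4: -1, -1, -3, -4. Mean = -2.25.

-2.25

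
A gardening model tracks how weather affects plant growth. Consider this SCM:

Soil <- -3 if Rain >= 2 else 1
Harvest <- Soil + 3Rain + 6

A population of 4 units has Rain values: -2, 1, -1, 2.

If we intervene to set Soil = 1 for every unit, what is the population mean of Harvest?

The intervention sets Soil=1 in all 4 units regardless of Rain. Recomputing Harvest per unit gives 1, 10, 4, 13; average 7.

7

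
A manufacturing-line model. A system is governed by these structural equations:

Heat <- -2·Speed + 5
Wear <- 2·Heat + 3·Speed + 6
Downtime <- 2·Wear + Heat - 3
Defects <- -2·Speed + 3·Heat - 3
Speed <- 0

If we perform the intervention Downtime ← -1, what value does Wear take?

do(Downtime=-1) replaces the equation Downtime <- 2·Wear + Heat - 3 with the constant Downtime = -1.
Wear is not downstream of the intervention, so its value is determined by the original equations.
Heat = -2·Speed + 5  [with Speed=0]  = 5
Wear = 2·Heat + 3·Speed + 6  [with Heat=5, Speed=0]  = 16

16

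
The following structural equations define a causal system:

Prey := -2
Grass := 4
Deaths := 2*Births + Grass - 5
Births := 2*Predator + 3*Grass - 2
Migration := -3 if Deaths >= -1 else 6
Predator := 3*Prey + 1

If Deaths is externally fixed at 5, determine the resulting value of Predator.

-5

do(Deaths=5) replaces the equation Deaths := 2*Births + Grass - 5 with the constant Deaths = 5.
Predator is not downstream of the intervention, so its value is determined by the original equations.
Predator = 3*Prey + 1  [with Prey=-2]  = -5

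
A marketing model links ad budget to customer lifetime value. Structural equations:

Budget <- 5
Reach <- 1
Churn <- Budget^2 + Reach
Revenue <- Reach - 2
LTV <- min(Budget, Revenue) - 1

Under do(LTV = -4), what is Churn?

do(LTV=-4) replaces the equation LTV <- min(Budget, Revenue) - 1 with the constant LTV = -4.
Churn is not downstream of the intervention, so its value is determined by the original equations.
Churn = Budget^2 + Reach  [with Budget=5, Reach=1]  = 26

26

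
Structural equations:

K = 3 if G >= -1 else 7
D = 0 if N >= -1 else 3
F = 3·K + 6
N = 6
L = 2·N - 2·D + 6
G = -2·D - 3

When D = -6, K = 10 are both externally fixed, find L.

Setting D = -6, K = 10 by intervention discards those variables' equations.
L = 2·N - 2·D + 6  [with N=6, D=-6]  = 30

30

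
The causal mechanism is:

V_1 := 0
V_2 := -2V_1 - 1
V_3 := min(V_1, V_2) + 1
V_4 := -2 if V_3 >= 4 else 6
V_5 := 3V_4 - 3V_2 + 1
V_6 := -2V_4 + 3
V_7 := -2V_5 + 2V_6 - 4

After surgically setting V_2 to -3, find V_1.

Under do(V_2=-3), the mechanism V_2 := -2V_1 - 1 is discarded; V_2 is fixed at -3.
V_1 is not downstream of the intervention, so its value is determined by the original equations.

0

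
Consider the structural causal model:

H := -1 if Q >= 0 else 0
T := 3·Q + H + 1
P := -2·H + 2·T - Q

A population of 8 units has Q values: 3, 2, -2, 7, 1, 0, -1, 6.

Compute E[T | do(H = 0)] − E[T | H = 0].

10.5

Every unit gets H=0 under the intervention. T values become 10, 7, -5, 22, 4, 1, -2, 19; E[T|do(H=0)] = 7.
Observing H=0 restricts to units where H's equation naturally yields 0: Q ∈ {-2, -1}. In that subpopulation T = -5, -2, mean -3.5.
Difference = 7 − (-3.5) = 10.5.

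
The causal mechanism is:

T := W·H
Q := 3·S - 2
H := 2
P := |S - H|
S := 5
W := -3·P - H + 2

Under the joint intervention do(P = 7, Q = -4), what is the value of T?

-42

Setting P = 7, Q = -4 by intervention discards those variables' equations.
W = -3·P - H + 2  [with P=7, H=2]  = -21
T = W·H  [with W=-21, H=2]  = -42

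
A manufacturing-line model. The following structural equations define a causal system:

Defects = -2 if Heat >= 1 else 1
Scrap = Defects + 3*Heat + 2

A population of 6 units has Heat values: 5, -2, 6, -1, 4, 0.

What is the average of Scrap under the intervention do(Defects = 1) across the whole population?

9

The intervention sets Defects=1 in all 6 units regardless of Heat. Recomputing Scrap per unit gives 18, -3, 21, 0, 15, 3; average 9.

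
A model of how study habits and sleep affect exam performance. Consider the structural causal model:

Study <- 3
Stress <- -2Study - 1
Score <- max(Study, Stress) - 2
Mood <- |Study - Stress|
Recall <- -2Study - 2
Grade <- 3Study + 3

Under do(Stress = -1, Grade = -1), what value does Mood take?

4

The joint intervention fixes Stress = -1, Grade = -1, removing each variable's own equation.
Mood = |Study - Stress|  [with Study=3, Stress=-1]  = 4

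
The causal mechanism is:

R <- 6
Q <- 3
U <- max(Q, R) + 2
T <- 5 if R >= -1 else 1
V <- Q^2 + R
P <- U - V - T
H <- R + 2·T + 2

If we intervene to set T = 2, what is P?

-9

Under do(T=2), the mechanism T <- 5 if R >= -1 else 1 is discarded; T is fixed at 2.
U = max(Q, R) + 2  [with Q=3, R=6]  = 8
V = Q^2 + R  [with Q=3, R=6]  = 15
P = U - V - T  [with U=8, V=15, T=2]  = -9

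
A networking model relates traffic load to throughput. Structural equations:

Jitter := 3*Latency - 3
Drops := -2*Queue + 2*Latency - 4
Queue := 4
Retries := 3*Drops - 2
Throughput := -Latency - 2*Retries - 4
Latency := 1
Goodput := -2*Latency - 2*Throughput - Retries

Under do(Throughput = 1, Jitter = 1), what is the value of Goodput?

Setting Throughput = 1, Jitter = 1 by intervention discards those variables' equations.
Drops = -2*Queue + 2*Latency - 4  [with Queue=4, Latency=1]  = -10
Retries = 3*Drops - 2  [with Drops=-10]  = -32
Goodput = -2*Latency - 2*Throughput - Retries  [with Latency=1, Throughput=1, Retries=-32]  = 28

28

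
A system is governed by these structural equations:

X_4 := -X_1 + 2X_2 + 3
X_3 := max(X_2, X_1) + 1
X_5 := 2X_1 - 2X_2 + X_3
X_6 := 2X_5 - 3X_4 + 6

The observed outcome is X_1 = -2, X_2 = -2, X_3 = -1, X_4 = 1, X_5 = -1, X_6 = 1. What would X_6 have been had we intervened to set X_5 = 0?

3

The intervention breaks the incoming arrows to X_5: X_5 := 2X_1 - 2X_2 + X_3 no longer applies, and X_5 = 0.
X_4 = -X_1 + 2X_2 + 3  [with X_1=-2, X_2=-2]  = 1
X_6 = 2X_5 - 3X_4 + 6  [with X_5=0, X_4=1]  = 3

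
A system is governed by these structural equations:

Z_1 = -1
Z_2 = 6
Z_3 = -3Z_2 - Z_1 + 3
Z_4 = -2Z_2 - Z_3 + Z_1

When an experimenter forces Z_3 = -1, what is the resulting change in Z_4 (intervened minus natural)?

-13

The intervention breaks the incoming arrows to Z_3: Z_3 = -3Z_2 - Z_1 + 3 no longer applies, and Z_3 = -1.
Z_4 = -2Z_2 - Z_3 + Z_1  [with Z_2=6, Z_3=-1, Z_1=-1]  = -12
Without intervention: Z_3 = -3Z_2 - Z_1 + 3  [with Z_2=6, Z_1=-1]  = -14; Z_4 = -2Z_2 - Z_3 + Z_1  [with Z_2=6, Z_3=-14, Z_1=-1]  = 1.
Change = -12 − 1 = -13.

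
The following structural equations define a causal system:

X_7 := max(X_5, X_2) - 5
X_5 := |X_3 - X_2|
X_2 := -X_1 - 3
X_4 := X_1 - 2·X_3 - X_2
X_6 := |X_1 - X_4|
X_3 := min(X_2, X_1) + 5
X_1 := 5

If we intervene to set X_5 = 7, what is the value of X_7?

2

Under do(X_5=7), the mechanism X_5 := |X_3 - X_2| is discarded; X_5 is fixed at 7.
X_2 = -X_1 - 3  [with X_1=5]  = -8
X_7 = max(X_5, X_2) - 5  [with X_5=7, X_2=-8]  = 2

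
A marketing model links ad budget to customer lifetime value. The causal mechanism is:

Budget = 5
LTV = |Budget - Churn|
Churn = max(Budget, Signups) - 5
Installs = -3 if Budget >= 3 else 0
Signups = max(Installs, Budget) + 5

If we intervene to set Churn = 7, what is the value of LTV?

2

Intervening sets Churn = 7 and removes its equation (Churn = max(Budget, Signups) - 5).
LTV = |Budget - Churn|  [with Budget=5, Churn=7]  = 2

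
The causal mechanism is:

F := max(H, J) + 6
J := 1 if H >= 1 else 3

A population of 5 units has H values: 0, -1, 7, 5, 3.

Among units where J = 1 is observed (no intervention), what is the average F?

Conditioning on J=1 selects the 3 unit(s) with H ∈ {7, 5, 3}. Their F values: 13, 11, 9. Mean = 11.

11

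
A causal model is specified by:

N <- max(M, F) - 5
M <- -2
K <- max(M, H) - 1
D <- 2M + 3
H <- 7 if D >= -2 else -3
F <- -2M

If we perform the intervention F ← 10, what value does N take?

do(F=10) replaces the equation F <- -2M with the constant F = 10.
N = max(M, F) - 5  [with M=-2, F=10]  = 5

5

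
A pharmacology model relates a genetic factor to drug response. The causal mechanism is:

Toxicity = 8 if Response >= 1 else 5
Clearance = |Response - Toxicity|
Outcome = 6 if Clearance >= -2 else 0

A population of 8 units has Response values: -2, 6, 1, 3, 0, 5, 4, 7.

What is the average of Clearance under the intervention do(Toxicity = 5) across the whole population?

Under do(Toxicity=5), Toxicity's equation is replaced by Toxicity=5 for every unit. Per-unit Clearance: 7, 1, 4, 2, 5, 0, 1, 2. Mean = 2.75.

2.75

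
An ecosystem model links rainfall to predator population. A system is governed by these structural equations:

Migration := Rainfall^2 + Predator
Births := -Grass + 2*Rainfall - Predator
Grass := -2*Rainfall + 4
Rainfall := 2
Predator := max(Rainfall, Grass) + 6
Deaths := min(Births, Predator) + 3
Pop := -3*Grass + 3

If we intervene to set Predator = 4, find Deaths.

3

do(Predator=4) replaces the equation Predator := max(Rainfall, Grass) + 6 with the constant Predator = 4.
Grass = -2*Rainfall + 4  [with Rainfall=2]  = 0
Births = -Grass + 2*Rainfall - Predator  [with Grass=0, Rainfall=2, Predator=4]  = 0
Deaths = min(Births, Predator) + 3  [with Births=0, Predator=4]  = 3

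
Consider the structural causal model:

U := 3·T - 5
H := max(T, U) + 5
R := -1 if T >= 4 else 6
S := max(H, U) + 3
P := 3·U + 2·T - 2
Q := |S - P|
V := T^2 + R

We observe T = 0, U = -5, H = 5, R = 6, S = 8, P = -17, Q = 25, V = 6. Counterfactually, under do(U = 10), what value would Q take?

10

Under do(U=10), the mechanism U := 3·T - 5 is discarded; U is fixed at 10.
H = max(T, U) + 5  [with T=0, U=10]  = 15
S = max(H, U) + 3  [with H=15, U=10]  = 18
P = 3·U + 2·T - 2  [with U=10, T=0]  = 28
Q = |S - P|  [with S=18, P=28]  = 10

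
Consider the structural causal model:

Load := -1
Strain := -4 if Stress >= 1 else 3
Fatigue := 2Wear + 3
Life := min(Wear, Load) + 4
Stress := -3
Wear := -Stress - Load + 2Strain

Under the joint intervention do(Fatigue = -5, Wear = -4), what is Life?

Setting Fatigue = -5, Wear = -4 by intervention discards those variables' equations.
Life = min(Wear, Load) + 4  [with Wear=-4, Load=-1]  = 0

0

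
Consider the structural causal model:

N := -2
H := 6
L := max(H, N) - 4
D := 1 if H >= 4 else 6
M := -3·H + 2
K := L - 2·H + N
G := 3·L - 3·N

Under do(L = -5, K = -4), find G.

Under do(L = -5, K = -4), each intervened variable's structural equation is replaced by its fixed value.
G = 3·L - 3·N  [with L=-5, N=-2]  = -9

-9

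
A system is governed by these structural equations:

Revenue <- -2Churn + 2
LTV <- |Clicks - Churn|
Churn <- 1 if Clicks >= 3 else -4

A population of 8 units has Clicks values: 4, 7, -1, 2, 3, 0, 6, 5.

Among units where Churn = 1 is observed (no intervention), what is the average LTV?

4

Conditioning on Churn=1 selects the 5 unit(s) with Clicks ∈ {4, 7, 3, 6, 5}. Their LTV values: 3, 6, 2, 5, 4. Mean = 4.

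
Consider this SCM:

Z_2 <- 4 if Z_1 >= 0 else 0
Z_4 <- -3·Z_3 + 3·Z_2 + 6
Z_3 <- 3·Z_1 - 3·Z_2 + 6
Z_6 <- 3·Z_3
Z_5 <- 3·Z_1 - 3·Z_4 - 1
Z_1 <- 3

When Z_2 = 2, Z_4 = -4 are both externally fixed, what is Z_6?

The joint intervention fixes Z_2 = 2, Z_4 = -4, removing each variable's own equation.
Z_3 = 3·Z_1 - 3·Z_2 + 6  [with Z_1=3, Z_2=2]  = 9
Z_6 = 3·Z_3  [with Z_3=9]  = 27

27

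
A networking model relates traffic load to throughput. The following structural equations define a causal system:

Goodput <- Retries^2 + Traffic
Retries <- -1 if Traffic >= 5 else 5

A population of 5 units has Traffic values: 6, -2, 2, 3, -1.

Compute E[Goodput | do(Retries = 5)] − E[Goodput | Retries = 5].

1.1

Every unit gets Retries=5 under the intervention. Goodput values become 31, 23, 27, 28, 24; E[Goodput|do(Retries=5)] = 26.6.
E[Goodput|Retries=5] averages over only the 4 units with Retries=5 (Traffic = -2, 2, 3, -1): Goodput = 23, 27, 28, 24, mean 25.5.
Difference = 26.6 − 25.5 = 1.1.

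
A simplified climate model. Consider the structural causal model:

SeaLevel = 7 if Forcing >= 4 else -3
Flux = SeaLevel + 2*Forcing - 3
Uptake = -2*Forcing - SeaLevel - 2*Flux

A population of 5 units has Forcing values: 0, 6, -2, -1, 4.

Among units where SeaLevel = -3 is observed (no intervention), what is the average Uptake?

21

Observing SeaLevel=-3 restricts to units where SeaLevel's equation naturally yields -3: Forcing ∈ {0, -2, -1}. In that subpopulation Uptake = 15, 27, 21, mean 21.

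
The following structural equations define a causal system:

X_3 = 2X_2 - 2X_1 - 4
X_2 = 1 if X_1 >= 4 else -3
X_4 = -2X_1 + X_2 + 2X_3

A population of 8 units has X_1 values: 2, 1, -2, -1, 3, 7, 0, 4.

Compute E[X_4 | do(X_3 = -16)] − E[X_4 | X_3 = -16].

5.5

Under do(X_3=-16), X_3's equation is replaced by X_3=-16 for every unit. Per-unit X_4: -39, -37, -31, -33, -41, -45, -35, -39. Mean = -37.5.
Conditioning on X_3=-16 selects the 2 unit(s) with X_1 ∈ {3, 7}. Their X_4 values: -41, -45. Mean = -43.
Difference = -37.5 − (-43) = 5.5.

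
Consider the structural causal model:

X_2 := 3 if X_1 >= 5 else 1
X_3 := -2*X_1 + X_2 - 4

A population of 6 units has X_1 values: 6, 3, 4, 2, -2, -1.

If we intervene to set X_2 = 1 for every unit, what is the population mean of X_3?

-7

Every unit gets X_2=1 under the intervention. X_3 values become -15, -9, -11, -7, 1, -1; E[X_3|do(X_2=1)] = -7.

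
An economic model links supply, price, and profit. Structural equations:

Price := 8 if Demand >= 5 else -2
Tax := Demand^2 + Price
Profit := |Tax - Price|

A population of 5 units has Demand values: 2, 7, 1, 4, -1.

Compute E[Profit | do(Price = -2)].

Under do(Price=-2), Price's equation is replaced by Price=-2 for every unit. Per-unit Profit: 4, 49, 1, 16, 1. Mean = 14.2.

14.2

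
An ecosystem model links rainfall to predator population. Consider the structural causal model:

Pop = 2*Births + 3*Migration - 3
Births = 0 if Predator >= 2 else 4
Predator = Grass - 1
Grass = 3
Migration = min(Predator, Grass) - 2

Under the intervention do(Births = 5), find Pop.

7

do(Births=5) replaces the equation Births = 0 if Predator >= 2 else 4 with the constant Births = 5.
Predator = Grass - 1  [with Grass=3]  = 2
Migration = min(Predator, Grass) - 2  [with Predator=2, Grass=3]  = 0
Pop = 2*Births + 3*Migration - 3  [with Births=5, Migration=0]  = 7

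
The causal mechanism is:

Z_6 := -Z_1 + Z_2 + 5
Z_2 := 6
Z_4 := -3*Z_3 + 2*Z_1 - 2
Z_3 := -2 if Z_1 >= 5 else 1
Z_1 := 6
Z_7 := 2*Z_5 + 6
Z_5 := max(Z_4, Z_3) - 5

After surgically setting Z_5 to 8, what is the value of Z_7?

22

Under do(Z_5=8), the mechanism Z_5 := max(Z_4, Z_3) - 5 is discarded; Z_5 is fixed at 8.
Z_7 = 2*Z_5 + 6  [with Z_5=8]  = 22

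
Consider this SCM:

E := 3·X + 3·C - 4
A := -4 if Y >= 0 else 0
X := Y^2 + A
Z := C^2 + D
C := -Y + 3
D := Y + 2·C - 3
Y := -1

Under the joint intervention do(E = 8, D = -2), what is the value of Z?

14

Setting E = 8, D = -2 by intervention discards those variables' equations.
C = -Y + 3  [with Y=-1]  = 4
Z = C^2 + D  [with C=4, D=-2]  = 14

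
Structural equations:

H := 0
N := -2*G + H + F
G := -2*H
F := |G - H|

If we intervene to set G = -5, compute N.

15

Under do(G=-5), the mechanism G := -2*H is discarded; G is fixed at -5.
F = |G - H|  [with G=-5, H=0]  = 5
N = -2*G + H + F  [with G=-5, H=0, F=5]  = 15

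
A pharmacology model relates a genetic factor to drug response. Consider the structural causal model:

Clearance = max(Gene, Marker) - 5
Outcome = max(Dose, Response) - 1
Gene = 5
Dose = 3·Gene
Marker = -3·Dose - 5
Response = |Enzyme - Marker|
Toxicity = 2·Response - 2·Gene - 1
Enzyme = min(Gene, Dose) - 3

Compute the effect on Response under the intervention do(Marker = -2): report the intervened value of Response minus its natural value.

Intervening sets Marker = -2 and removes its equation (Marker = -3·Dose - 5).
Dose = 3·Gene  [with Gene=5]  = 15
Enzyme = min(Gene, Dose) - 3  [with Gene=5, Dose=15]  = 2
Response = |Enzyme - Marker|  [with Enzyme=2, Marker=-2]  = 4
Without intervention: Dose = 3·Gene  [with Gene=5]  = 15; Enzyme = min(Gene, Dose) - 3  [with Gene=5, Dose=15]  = 2; Marker = -3·Dose - 5  [with Dose=15]  = -50; Response = |Enzyme - Marker|  [with Enzyme=2, Marker=-50]  = 52.
Change = 4 − 52 = -48.

-48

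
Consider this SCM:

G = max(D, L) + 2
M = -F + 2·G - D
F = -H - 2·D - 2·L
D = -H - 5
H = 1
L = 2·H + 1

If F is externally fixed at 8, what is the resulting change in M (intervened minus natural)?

The intervention breaks the incoming arrows to F: F = -H - 2·D - 2·L no longer applies, and F = 8.
L = 2·H + 1  [with H=1]  = 3
D = -H - 5  [with H=1]  = -6
G = max(D, L) + 2  [with D=-6, L=3]  = 5
M = -F + 2·G - D  [with F=8, G=5, D=-6]  = 8
Without intervention: L = 2·H + 1  [with H=1]  = 3; D = -H - 5  [with H=1]  = -6; G = max(D, L) + 2  [with D=-6, L=3]  = 5; F = -H - 2·D - 2·L  [with H=1, D=-6, L=3]  = 5; M = -F + 2·G - D  [with F=5, G=5, D=-6]  = 11.
Change = 8 − 11 = -3.

-3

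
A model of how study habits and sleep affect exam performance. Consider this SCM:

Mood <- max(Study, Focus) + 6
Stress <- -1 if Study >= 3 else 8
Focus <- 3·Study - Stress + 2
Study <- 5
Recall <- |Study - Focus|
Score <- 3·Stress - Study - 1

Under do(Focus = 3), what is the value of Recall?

The intervention breaks the incoming arrows to Focus: Focus <- 3·Study - Stress + 2 no longer applies, and Focus = 3.
Recall = |Study - Focus|  [with Study=5, Focus=3]  = 2

2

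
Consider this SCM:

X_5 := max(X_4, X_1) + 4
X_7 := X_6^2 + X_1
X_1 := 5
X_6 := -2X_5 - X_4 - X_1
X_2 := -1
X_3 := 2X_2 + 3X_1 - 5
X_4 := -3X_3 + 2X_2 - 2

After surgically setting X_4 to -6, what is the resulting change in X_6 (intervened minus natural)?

Under do(X_4=-6), the mechanism X_4 := -3X_3 + 2X_2 - 2 is discarded; X_4 is fixed at -6.
X_5 = max(X_4, X_1) + 4  [with X_4=-6, X_1=5]  = 9
X_6 = -2X_5 - X_4 - X_1  [with X_5=9, X_4=-6, X_1=5]  = -17
Without intervention: X_3 = 2X_2 + 3X_1 - 5  [with X_2=-1, X_1=5]  = 8; X_4 = -3X_3 + 2X_2 - 2  [with X_3=8, X_2=-1]  = -28; X_5 = max(X_4, X_1) + 4  [with X_4=-28, X_1=5]  = 9; X_6 = -2X_5 - X_4 - X_1  [with X_5=9, X_4=-28, X_1=5]  = 5.
Change = -17 − 5 = -22.

-22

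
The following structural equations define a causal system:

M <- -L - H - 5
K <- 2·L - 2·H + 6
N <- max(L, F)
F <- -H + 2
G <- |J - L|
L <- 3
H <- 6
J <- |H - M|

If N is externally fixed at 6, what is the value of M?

-14

The intervention breaks the incoming arrows to N: N <- max(L, F) no longer applies, and N = 6.
Since M is not a descendant of the intervened variable, it is unaffected.
M = -L - H - 5  [with L=3, H=6]  = -14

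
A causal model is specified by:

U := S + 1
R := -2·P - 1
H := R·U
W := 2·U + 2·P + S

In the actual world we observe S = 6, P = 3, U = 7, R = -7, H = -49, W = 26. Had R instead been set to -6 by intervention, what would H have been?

Intervening sets R = -6 and removes its equation (R := -2·P - 1).
U = S + 1  [with S=6]  = 7
H = R·U  [with R=-6, U=7]  = -42

-42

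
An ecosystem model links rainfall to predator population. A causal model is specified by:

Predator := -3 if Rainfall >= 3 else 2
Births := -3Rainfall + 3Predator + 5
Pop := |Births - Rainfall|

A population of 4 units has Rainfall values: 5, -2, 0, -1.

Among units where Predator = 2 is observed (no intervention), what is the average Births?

14

E[Births|Predator=2] averages over only the 3 units with Predator=2 (Rainfall = -2, 0, -1): Births = 17, 11, 14, mean 14.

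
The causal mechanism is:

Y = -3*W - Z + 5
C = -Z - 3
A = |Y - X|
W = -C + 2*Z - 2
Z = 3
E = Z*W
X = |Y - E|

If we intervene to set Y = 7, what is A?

The intervention breaks the incoming arrows to Y: Y = -3*W - Z + 5 no longer applies, and Y = 7.
C = -Z - 3  [with Z=3]  = -6
W = -C + 2*Z - 2  [with C=-6, Z=3]  = 10
E = Z*W  [with Z=3, W=10]  = 30
X = |Y - E|  [with Y=7, E=30]  = 23
A = |Y - X|  [with Y=7, X=23]  = 16

16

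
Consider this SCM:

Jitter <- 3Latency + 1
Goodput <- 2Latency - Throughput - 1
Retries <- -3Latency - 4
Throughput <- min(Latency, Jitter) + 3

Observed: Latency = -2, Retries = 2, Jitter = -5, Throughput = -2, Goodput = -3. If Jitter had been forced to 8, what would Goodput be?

do(Jitter=8) replaces the equation Jitter <- 3Latency + 1 with the constant Jitter = 8.
Throughput = min(Latency, Jitter) + 3  [with Latency=-2, Jitter=8]  = 1
Goodput = 2Latency - Throughput - 1  [with Latency=-2, Throughput=1]  = -6

-6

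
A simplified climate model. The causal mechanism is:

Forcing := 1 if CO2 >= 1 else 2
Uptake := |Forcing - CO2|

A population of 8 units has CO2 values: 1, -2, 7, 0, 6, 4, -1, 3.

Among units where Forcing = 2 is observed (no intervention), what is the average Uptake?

Conditioning on Forcing=2 selects the 3 unit(s) with CO2 ∈ {-2, 0, -1}. Their Uptake values: 4, 2, 3. Mean = 3.

3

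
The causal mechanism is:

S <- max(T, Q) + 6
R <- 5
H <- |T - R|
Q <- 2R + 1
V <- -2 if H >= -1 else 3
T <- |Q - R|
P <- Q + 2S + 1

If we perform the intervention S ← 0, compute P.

Intervening sets S = 0 and removes its equation (S <- max(T, Q) + 6).
Q = 2R + 1  [with R=5]  = 11
P = Q + 2S + 1  [with Q=11, S=0]  = 12

12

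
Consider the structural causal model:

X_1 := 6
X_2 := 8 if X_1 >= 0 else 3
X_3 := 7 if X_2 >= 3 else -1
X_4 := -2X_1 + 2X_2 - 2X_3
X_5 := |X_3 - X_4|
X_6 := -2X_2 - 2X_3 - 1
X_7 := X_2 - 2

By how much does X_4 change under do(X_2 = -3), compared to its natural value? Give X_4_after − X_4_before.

-6

Under do(X_2=-3), the mechanism X_2 := 8 if X_1 >= 0 else 3 is discarded; X_2 is fixed at -3.
X_3 = 7 if X_2 >= 3 else -1  [with X_2=-3]  = -1
X_4 = -2X_1 + 2X_2 - 2X_3  [with X_1=6, X_2=-3, X_3=-1]  = -16
Without intervention: X_2 = 8 if X_1 >= 0 else 3  [with X_1=6]  = 8; X_3 = 7 if X_2 >= 3 else -1  [with X_2=8]  = 7; X_4 = -2X_1 + 2X_2 - 2X_3  [with X_1=6, X_2=8, X_3=7]  = -10.
Change = -16 − (-10) = -6.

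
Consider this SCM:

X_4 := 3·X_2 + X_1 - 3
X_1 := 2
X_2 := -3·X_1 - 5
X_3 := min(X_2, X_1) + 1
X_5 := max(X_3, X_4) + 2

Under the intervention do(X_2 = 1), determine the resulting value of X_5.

do(X_2=1) replaces the equation X_2 := -3·X_1 - 5 with the constant X_2 = 1.
X_3 = min(X_2, X_1) + 1  [with X_2=1, X_1=2]  = 2
X_4 = 3·X_2 + X_1 - 3  [with X_2=1, X_1=2]  = 2
X_5 = max(X_3, X_4) + 2  [with X_3=2, X_4=2]  = 4

4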